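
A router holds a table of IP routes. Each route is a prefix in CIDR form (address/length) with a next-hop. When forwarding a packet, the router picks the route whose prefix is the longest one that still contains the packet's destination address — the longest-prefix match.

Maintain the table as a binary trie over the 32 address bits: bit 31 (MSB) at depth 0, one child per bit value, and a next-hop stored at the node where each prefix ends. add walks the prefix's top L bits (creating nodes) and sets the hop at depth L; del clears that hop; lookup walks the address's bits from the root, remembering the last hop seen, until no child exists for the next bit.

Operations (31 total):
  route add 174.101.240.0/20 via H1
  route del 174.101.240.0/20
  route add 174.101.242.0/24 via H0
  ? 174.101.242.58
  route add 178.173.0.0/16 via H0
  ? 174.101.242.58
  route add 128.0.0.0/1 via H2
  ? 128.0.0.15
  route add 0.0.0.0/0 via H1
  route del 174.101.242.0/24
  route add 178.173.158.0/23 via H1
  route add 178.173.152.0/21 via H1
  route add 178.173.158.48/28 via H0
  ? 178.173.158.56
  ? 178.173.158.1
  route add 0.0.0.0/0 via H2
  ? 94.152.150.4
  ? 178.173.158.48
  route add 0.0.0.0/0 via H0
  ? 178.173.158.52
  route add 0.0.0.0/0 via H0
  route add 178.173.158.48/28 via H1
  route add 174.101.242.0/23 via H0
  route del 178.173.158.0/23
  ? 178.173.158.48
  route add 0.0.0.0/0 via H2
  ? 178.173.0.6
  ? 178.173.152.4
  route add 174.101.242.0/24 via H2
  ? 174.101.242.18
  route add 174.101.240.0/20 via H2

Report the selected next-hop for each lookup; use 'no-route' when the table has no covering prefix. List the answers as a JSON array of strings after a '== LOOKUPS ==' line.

Trace:
  add 174.101.240.0/20 -> H1 at depth 20
  - 174.101.240.0/20 clear@20
  add 174.101.242.0/24 -> H0 at depth 24
  lookup 174.101.242.58: bits 101011100110010111110010 walk d0:-→d1:-→d2:-→d3:-→d4:-→d5:-→d6:-→d7:-→d8:-→d9:-→d10:-→d11:-→d12:-→d13:-→d14:-→d15:-→d16:-→d17:-→d18:-→d19:-→d20:-→d21:-→d22:-→d23:-→d24:H0 -> H0
  add 178.173.0.0/16 -> H0 at depth 16
  lookup 174.101.242.58: bits 101011100110010111110010 walk d0:-→d1:-→d2:-→d3:-→d4:-→d5:-→d6:-→d7:-→d8:-→d9:-→d10:-→d11:-→d12:-→d13:-→d14:-→d15:-→d16:-→d17:-→d18:-→d19:-→d20:-→d21:-→d22:-→d23:-→d24:H0 -> H0
  add 128.0.0.0/1 -> H2 at depth 1
  lookup 128.0.0.15: bits 10 walk d0:-→d1:H2→d2:- -> H2
  add 0.0.0.0/0 -> H1 at depth 0
  - 174.101.242.0/24 clear@24
  add 178.173.158.0/23 -> H1 at depth 23
  add 178.173.152.0/21 -> H1 at depth 21
  add 178.173.158.48/28 -> H0 at depth 28
  lookup 178.173.158.56: bits 1011001010101101100111100011 walk d0:H1→d1:H2→d2:-→d3:-→d4:-→d5:-→d6:-→d7:-→d8:-→d9:-→d10:-→d11:-→d12:-→d13:-→d14:-→d15:-→d16:H0→d17:-→d18:-→d19:-→d20:-→d21:H1→d22:-→d23:H1→d24:-→d25:-→d26:-→d27:-→d28:H0 -> H0
  lookup 178.173.158.1: bits 10110010101011011001111000 walk d0:H1→d1:H2→d2:-→d3:-→d4:-→d5:-→d6:-→d7:-→d8:-→d9:-→d10:-→d11:-→d12:-→d13:-→d14:-→d15:-→d16:H0→d17:-→d18:-→d19:-→d20:-→d21:H1→d22:-→d23:H1→d24:-→d25:-→d26:- -> H1
  add 0.0.0.0/0 -> H2 at depth 0
  lookup 94.152.150.4: bits ε walk d0:H2 -> H2
  lookup 178.173.158.48: bits 1011001010101101100111100011 walk d0:H2→d1:H2→d2:-→d3:-→d4:-→d5:-→d6:-→d7:-→d8:-→d9:-→d10:-→d11:-→d12:-→d13:-→d14:-→d15:-→d16:H0→d17:-→d18:-→d19:-→d20:-→d21:H1→d22:-→d23:H1→d24:-→d25:-→d26:-→d27:-→d28:H0 -> H0
  add 0.0.0.0/0 -> H0 at depth 0
  lookup 178.173.158.52: bits 1011001010101101100111100011 walk d0:H0→d1:H2→d2:-→d3:-→d4:-→d5:-→d6:-→d7:-→d8:-→d9:-→d10:-→d11:-→d12:-→d13:-→d14:-→d15:-→d16:H0→d17:-→d18:-→d19:-→d20:-→d21:H1→d22:-→d23:H1→d24:-→d25:-→d26:-→d27:-→d28:H0 -> H0
  add 0.0.0.0/0 -> H0 at depth 0
  add 178.173.158.48/28 -> H1 at depth 28
  add 174.101.242.0/23 -> H0 at depth 23
  - 178.173.158.0/23 clear@23
  lookup 178.173.158.48: bits 1011001010101101100111100011 walk d0:H0→d1:H2→d2:-→d3:-→d4:-→d5:-→d6:-→d7:-→d8:-→d9:-→d10:-→d11:-→d12:-→d13:-→d14:-→d15:-→d16:H0→d17:-→d18:-→d19:-→d20:-→d21:H1→d22:-→d23:-→d24:-→d25:-→d26:-→d27:-→d28:H1 -> H1
  add 0.0.0.0/0 -> H2 at depth 0
  lookup 178.173.0.6: bits 1011001010101101 walk d0:H2→d1:H2→d2:-→d3:-→d4:-→d5:-→d6:-→d7:-→d8:-→d9:-→d10:-→d11:-→d12:-→d13:-→d14:-→d15:-→d16:H0 -> H0
  lookup 178.173.152.4: bits 101100101010110110011 walk d0:H2→d1:H2→d2:-→d3:-→d4:-→d5:-→d6:-→d7:-→d8:-→d9:-→d10:-→d11:-→d12:-→d13:-→d14:-→d15:-→d16:H0→d17:-→d18:-→d19:-→d20:-→d21:H1 -> H1
  add 174.101.242.0/24 -> H2 at depth 24
  lookup 174.101.242.18: bits 101011100110010111110010 walk d0:H2→d1:H2→d2:-→d3:-→d4:-→d5:-→d6:-→d7:-→d8:-→d9:-→d10:-→d11:-→d12:-→d13:-→d14:-→d15:-→d16:-→d17:-→d18:-→d19:-→d20:-→d21:-→d22:-→d23:H0→d24:H2 -> H2
  add 174.101.240.0/20 -> H2 at depth 20

== LOOKUPS ==
["H0","H0","H2","H0","H1","H2","H0","H0","H1","H0","H1","H2"]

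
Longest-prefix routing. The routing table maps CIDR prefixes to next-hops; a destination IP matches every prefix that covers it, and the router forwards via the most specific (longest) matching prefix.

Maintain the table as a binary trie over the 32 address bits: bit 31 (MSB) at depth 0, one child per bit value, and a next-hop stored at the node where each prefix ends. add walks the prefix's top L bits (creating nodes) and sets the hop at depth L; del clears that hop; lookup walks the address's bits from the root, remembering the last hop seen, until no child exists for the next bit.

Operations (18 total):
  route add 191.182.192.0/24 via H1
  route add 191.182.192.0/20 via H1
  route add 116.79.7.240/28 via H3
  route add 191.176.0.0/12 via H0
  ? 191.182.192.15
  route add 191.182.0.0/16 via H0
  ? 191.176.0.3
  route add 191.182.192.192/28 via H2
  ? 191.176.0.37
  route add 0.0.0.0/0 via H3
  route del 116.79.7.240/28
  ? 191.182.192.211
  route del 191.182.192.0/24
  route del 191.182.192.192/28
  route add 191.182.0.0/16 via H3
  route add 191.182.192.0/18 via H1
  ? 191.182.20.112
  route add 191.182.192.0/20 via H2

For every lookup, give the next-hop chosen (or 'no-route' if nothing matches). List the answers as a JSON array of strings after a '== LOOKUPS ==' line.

Process each operation:
  + 191.182.192.0/24 (H1) depth=24
  + 191.182.192.0/20 (H1) depth=20
  + 116.79.7.240/28 (H3) depth=28
  + 191.176.0.0/12 (H0) depth=12
  ? 191.182.192.15  path d0:-→d1:-→d2:-→d3:-→d4:-→d5:-→d6:-→d7:-→d8:-→d9:-→d10:-→d11:-→d12:H0→d13:-→d14:-→d15:-→d16:-→d17:-→d18:-→d19:-→d20:H1→d21:-→d22:-→d23:-→d24:H1  best=H1
  + 191.182.0.0/16 (H0) depth=16
  ? 191.176.0.3  path d0:-→d1:-→d2:-→d3:-→d4:-→d5:-→d6:-→d7:-→d8:-→d9:-→d10:-→d11:-→d12:H0→d13:-  best=H0
  + 191.182.192.192/28 (H2) depth=28
  ? 191.176.0.37  path d0:-→d1:-→d2:-→d3:-→d4:-→d5:-→d6:-→d7:-→d8:-→d9:-→d10:-→d11:-→d12:H0→d13:-  best=H0
  + 0.0.0.0/0 (H3) depth=0
  del 116.79.7.240/28 (clear depth 28)
  ? 191.182.192.211  path d0:H3→d1:-→d2:-→d3:-→d4:-→d5:-→d6:-→d7:-→d8:-→d9:-→d10:-→d11:-→d12:H0→d13:-→d14:-→d15:-→d16:H0→d17:-→d18:-→d19:-→d20:H1→d21:-→d22:-→d23:-→d24:H1→d25:-→d26:-→d27:-  best=H1
  del 191.182.192.0/24 (clear depth 24)
  del 191.182.192.192/28 (clear depth 28)
  + 191.182.0.0/16 (H3) depth=16
  + 191.182.192.0/18 (H1) depth=18
  ? 191.182.20.112  path d0:H3→d1:-→d2:-→d3:-→d4:-→d5:-→d6:-→d7:-→d8:-→d9:-→d10:-→d11:-→d12:H0→d13:-→d14:-→d15:-→d16:H3  best=H3
  + 191.182.192.0/20 (H2) depth=20

== LOOKUPS ==
["H1","H0","H0","H1","H3"]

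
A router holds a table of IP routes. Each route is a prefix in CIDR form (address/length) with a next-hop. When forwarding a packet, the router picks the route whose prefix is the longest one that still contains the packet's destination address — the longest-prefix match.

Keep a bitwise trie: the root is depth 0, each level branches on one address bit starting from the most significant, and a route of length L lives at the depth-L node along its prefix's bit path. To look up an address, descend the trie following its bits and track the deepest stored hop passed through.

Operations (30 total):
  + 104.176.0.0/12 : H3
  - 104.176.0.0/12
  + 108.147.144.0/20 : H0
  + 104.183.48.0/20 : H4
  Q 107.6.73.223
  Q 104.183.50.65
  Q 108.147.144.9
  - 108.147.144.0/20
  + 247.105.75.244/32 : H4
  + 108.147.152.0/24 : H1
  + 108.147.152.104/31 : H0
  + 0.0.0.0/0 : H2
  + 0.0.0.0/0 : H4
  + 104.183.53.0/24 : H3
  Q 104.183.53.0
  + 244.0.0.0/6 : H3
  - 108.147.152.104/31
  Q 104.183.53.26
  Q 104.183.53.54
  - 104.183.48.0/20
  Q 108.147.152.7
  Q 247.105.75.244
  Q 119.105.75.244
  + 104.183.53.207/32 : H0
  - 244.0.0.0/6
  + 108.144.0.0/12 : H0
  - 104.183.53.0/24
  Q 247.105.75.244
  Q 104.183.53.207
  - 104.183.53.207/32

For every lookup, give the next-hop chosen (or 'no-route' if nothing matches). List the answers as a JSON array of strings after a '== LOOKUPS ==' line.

Trace:
  + 104.176.0.0/12 (H3) depth=12
  - 104.176.0.0/12 clear@12
  + 108.147.144.0/20 (H0) depth=20
  + 104.183.48.0/20 (H4) depth=20
  ? 107.6.73.223  path d0:-→d1:-→d2:-→d3:-→d4:-→d5:-→d6:-  best=no-route
  ? 104.183.50.65  path d0:-→d1:-→d2:-→d3:-→d4:-→d5:-→d6:-→d7:-→d8:-→d9:-→d10:-→d11:-→d12:-→d13:-→d14:-→d15:-→d16:-→d17:-→d18:-→d19:-→d20:H4  best=H4
  ? 108.147.144.9  path d0:-→d1:-→d2:-→d3:-→d4:-→d5:-→d6:-→d7:-→d8:-→d9:-→d10:-→d11:-→d12:-→d13:-→d14:-→d15:-→d16:-→d17:-→d18:-→d19:-→d20:H0  best=H0
  - 108.147.144.0/20 clear@20
  + 247.105.75.244/32 (H4) depth=32
  + 108.147.152.0/24 (H1) depth=24
  + 108.147.152.104/31 (H0) depth=31
  + 0.0.0.0/0 (H2) depth=0
  + 0.0.0.0/0 (H4) depth=0
  + 104.183.53.0/24 (H3) depth=24
  ? 104.183.53.0  path d0:H4→d1:-→d2:-→d3:-→d4:-→d5:-→d6:-→d7:-→d8:-→d9:-→d10:-→d11:-→d12:-→d13:-→d14:-→d15:-→d16:-→d17:-→d18:-→d19:-→d20:H4→d21:-→d22:-→d23:-→d24:H3  best=H3
  + 244.0.0.0/6 (H3) depth=6
  - 108.147.152.104/31 clear@31
  ? 104.183.53.26  path d0:H4→d1:-→d2:-→d3:-→d4:-→d5:-→d6:-→d7:-→d8:-→d9:-→d10:-→d11:-→d12:-→d13:-→d14:-→d15:-→d16:-→d17:-→d18:-→d19:-→d20:H4→d21:-→d22:-→d23:-→d24:H3  best=H3
  ? 104.183.53.54  path d0:H4→d1:-→d2:-→d3:-→d4:-→d5:-→d6:-→d7:-→d8:-→d9:-→d10:-→d11:-→d12:-→d13:-→d14:-→d15:-→d16:-→d17:-→d18:-→d19:-→d20:H4→d21:-→d22:-→d23:-→d24:H3  best=H3
  - 104.183.48.0/20 clear@20
  ? 108.147.152.7  path d0:H4→d1:-→d2:-→d3:-→d4:-→d5:-→d6:-→d7:-→d8:-→d9:-→d10:-→d11:-→d12:-→d13:-→d14:-→d15:-→d16:-→d17:-→d18:-→d19:-→d20:-→d21:-→d22:-→d23:-→d24:H1→d25:-  best=H1
  ? 247.105.75.244  path d0:H4→d1:-→d2:-→d3:-→d4:-→d5:-→d6:H3→d7:-→d8:-→d9:-→d10:-→d11:-→d12:-→d13:-→d14:-→d15:-→d16:-→d17:-→d18:-→d19:-→d20:-→d21:-→d22:-→d23:-→d24:-→d25:-→d26:-→d27:-→d28:-→d29:-→d30:-→d31:-→d32:H4  best=H4
  ? 119.105.75.244  path d0:H4→d1:-→d2:-→d3:-  best=H4
  + 104.183.53.207/32 (H0) depth=32
  - 244.0.0.0/6 clear@6
  + 108.144.0.0/12 (H0) depth=12
  - 104.183.53.0/24 clear@24
  ? 247.105.75.244  path d0:H4→d1:-→d2:-→d3:-→d4:-→d5:-→d6:-→d7:-→d8:-→d9:-→d10:-→d11:-→d12:-→d13:-→d14:-→d15:-→d16:-→d17:-→d18:-→d19:-→d20:-→d21:-→d22:-→d23:-→d24:-→d25:-→d26:-→d27:-→d28:-→d29:-→d30:-→d31:-→d32:H4  best=H4
  ? 104.183.53.207  path d0:H4→d1:-→d2:-→d3:-→d4:-→d5:-→d6:-→d7:-→d8:-→d9:-→d10:-→d11:-→d12:-→d13:-→d14:-→d15:-→d16:-→d17:-→d18:-→d19:-→d20:-→d21:-→d22:-→d23:-→d24:-→d25:-→d26:-→d27:-→d28:-→d29:-→d30:-→d31:-→d32:H0  best=H0
  - 104.183.53.207/32 clear@32

== LOOKUPS ==
["no-route","H4","H0","H3","H3","H3","H1","H4","H4","H4","H0"]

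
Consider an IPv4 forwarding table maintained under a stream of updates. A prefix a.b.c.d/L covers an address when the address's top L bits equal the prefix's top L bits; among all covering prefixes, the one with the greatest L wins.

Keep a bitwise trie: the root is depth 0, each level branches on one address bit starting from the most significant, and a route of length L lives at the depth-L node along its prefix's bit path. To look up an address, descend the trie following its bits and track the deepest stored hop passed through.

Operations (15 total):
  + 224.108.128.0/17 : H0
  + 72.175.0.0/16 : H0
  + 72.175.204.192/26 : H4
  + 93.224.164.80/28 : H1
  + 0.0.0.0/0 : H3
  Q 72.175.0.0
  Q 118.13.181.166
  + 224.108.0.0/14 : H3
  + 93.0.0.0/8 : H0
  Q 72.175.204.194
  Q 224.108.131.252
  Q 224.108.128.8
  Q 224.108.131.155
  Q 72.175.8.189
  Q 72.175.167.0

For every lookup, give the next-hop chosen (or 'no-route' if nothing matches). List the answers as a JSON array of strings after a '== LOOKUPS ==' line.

Process each operation:
  + 224.108.128.0/17 (H0) depth=17
  + 72.175.0.0/16 (H0) depth=16
  + 72.175.204.192/26 (H4) depth=26
  + 93.224.164.80/28 (H1) depth=28
  + 0.0.0.0/0 (H3) depth=0
  ? 72.175.0.0  path d0:H3→d1:-→d2:-→d3:-→d4:-→d5:-→d6:-→d7:-→d8:-→d9:-→d10:-→d11:-→d12:-→d13:-→d14:-→d15:-→d16:H0  best=H0
  ? 118.13.181.166  path d0:H3→d1:-→d2:-  best=H3
  + 224.108.0.0/14 (H3) depth=14
  + 93.0.0.0/8 (H0) depth=8
  ? 72.175.204.194  path d0:H3→d1:-→d2:-→d3:-→d4:-→d5:-→d6:-→d7:-→d8:-→d9:-→d10:-→d11:-→d12:-→d13:-→d14:-→d15:-→d16:H0→d17:-→d18:-→d19:-→d20:-→d21:-→d22:-→d23:-→d24:-→d25:-→d26:H4  best=H4
  ? 224.108.131.252  path d0:H3→d1:-→d2:-→d3:-→d4:-→d5:-→d6:-→d7:-→d8:-→d9:-→d10:-→d11:-→d12:-→d13:-→d14:H3→d15:-→d16:-→d17:H0  best=H0
  ? 224.108.128.8  path d0:H3→d1:-→d2:-→d3:-→d4:-→d5:-→d6:-→d7:-→d8:-→d9:-→d10:-→d11:-→d12:-→d13:-→d14:H3→d15:-→d16:-→d17:H0  best=H0
  ? 224.108.131.155  path d0:H3→d1:-→d2:-→d3:-→d4:-→d5:-→d6:-→d7:-→d8:-→d9:-→d10:-→d11:-→d12:-→d13:-→d14:H3→d15:-→d16:-→d17:H0  best=H0
  ? 72.175.8.189  path d0:H3→d1:-→d2:-→d3:-→d4:-→d5:-→d6:-→d7:-→d8:-→d9:-→d10:-→d11:-→d12:-→d13:-→d14:-→d15:-→d16:H0  best=H0
  ? 72.175.167.0  path d0:H3→d1:-→d2:-→d3:-→d4:-→d5:-→d6:-→d7:-→d8:-→d9:-→d10:-→d11:-→d12:-→d13:-→d14:-→d15:-→d16:H0→d17:-  best=H0

== LOOKUPS ==
["H0","H3","H4","H0","H0","H0","H0","H0"]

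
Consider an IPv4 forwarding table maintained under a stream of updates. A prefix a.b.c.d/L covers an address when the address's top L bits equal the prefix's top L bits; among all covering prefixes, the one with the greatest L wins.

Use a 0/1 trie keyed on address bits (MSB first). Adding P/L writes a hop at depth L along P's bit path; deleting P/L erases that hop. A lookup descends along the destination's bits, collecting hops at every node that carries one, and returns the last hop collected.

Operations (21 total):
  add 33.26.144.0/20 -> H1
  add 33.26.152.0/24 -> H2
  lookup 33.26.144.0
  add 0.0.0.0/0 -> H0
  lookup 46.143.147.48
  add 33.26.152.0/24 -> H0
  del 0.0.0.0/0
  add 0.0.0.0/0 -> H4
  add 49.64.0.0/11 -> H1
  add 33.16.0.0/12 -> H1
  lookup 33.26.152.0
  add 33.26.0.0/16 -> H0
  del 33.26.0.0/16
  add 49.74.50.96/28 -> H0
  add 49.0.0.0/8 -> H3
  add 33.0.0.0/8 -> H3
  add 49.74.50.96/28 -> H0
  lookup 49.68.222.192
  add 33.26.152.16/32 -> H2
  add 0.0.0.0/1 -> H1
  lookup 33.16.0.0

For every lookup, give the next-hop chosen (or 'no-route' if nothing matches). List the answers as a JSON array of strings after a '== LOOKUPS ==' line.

Apply in order:
  add 33.26.144.0/20 -> H1 at depth 20
  add 33.26.152.0/24 -> H2 at depth 24
  Q 33.26.144.0: descend 00100001000110101001 ; hops seen [H1] ; pick H1
  add 0.0.0.0/0 -> H0 at depth 0
  Q 46.143.147.48: descend 0010 ; hops seen [H0] ; pick H0
  add 33.26.152.0/24 -> H0 at depth 24
  del 0.0.0.0/0 (clear depth 0)
  add 0.0.0.0/0 -> H4 at depth 0
  add 49.64.0.0/11 -> H1 at depth 11
  add 33.16.0.0/12 -> H1 at depth 12
  Q 33.26.152.0: descend 001000010001101010011000 ; hops seen [H4,H1,H1,H0] ; pick H0
  add 33.26.0.0/16 -> H0 at depth 16
  del 33.26.0.0/16 (clear depth 16)
  add 49.74.50.96/28 -> H0 at depth 28
  add 49.0.0.0/8 -> H3 at depth 8
  add 33.0.0.0/8 -> H3 at depth 8
  add 49.74.50.96/28 -> H0 at depth 28
  Q 49.68.222.192: descend 001100010100 ; hops seen [H4,H3,H1] ; pick H1
  add 33.26.152.16/32 -> H2 at depth 32
  add 0.0.0.0/1 -> H1 at depth 1
  Q 33.16.0.0: descend 001000010001 ; hops seen [H4,H1,H3,H1] ; pick H1

== LOOKUPS ==
["H1","H0","H0","H1","H1"]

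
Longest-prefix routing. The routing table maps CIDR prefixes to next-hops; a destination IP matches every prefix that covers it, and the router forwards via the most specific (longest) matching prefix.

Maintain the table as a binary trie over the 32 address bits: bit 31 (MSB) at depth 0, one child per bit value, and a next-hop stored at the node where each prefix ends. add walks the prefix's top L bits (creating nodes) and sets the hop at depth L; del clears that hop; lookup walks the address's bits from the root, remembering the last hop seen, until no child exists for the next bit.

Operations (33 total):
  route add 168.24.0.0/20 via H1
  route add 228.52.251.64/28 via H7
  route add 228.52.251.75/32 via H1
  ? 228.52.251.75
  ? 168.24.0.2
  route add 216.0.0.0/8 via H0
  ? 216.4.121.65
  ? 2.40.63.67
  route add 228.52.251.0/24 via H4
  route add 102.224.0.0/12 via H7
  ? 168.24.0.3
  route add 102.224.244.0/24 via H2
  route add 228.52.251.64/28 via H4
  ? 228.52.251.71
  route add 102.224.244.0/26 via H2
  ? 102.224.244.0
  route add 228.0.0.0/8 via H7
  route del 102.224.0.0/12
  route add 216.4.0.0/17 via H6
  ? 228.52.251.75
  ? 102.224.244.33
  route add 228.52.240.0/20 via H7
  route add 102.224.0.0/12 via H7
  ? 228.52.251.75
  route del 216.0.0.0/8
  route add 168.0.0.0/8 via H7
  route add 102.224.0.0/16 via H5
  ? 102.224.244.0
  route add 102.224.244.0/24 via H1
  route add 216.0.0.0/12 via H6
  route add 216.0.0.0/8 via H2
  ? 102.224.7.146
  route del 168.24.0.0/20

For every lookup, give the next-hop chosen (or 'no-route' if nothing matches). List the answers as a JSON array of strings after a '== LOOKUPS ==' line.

Apply in order:
  add 168.24.0.0/20 -> H1 at depth 20
  add 228.52.251.64/28 -> H7 at depth 28
  add 228.52.251.75/32 -> H1 at depth 32
  lookup 228.52.251.75: bits 11100100001101001111101101001011 walk d0:-→d1:-→d2:-→d3:-→d4:-→d5:-→d6:-→d7:-→d8:-→d9:-→d10:-→d11:-→d12:-→d13:-→d14:-→d15:-→d16:-→d17:-→d18:-→d19:-→d20:-→d21:-→d22:-→d23:-→d24:-→d25:-→d26:-→d27:-→d28:H7→d29:-→d30:-→d31:-→d32:H1 -> H1
  lookup 168.24.0.2: bits 10101000000110000000 walk d0:-→d1:-→d2:-→d3:-→d4:-→d5:-→d6:-→d7:-→d8:-→d9:-→d10:-→d11:-→d12:-→d13:-→d14:-→d15:-→d16:-→d17:-→d18:-→d19:-→d20:H1 -> H1
  add 216.0.0.0/8 -> H0 at depth 8
  lookup 216.4.121.65: bits 11011000 walk d0:-→d1:-→d2:-→d3:-→d4:-→d5:-→d6:-→d7:-→d8:H0 -> H0
  lookup 2.40.63.67: bits ε walk d0:- -> no-route
  add 228.52.251.0/24 -> H4 at depth 24
  add 102.224.0.0/12 -> H7 at depth 12
  lookup 168.24.0.3: bits 10101000000110000000 walk d0:-→d1:-→d2:-→d3:-→d4:-→d5:-→d6:-→d7:-→d8:-→d9:-→d10:-→d11:-→d12:-→d13:-→d14:-→d15:-→d16:-→d17:-→d18:-→d19:-→d20:H1 -> H1
  add 102.224.244.0/24 -> H2 at depth 24
  add 228.52.251.64/28 -> H4 at depth 28
  lookup 228.52.251.71: bits 1110010000110100111110110100 walk d0:-→d1:-→d2:-→d3:-→d4:-→d5:-→d6:-→d7:-→d8:-→d9:-→d10:-→d11:-→d12:-→d13:-→d14:-→d15:-→d16:-→d17:-→d18:-→d19:-→d20:-→d21:-→d22:-→d23:-→d24:H4→d25:-→d26:-→d27:-→d28:H4 -> H4
  add 102.224.244.0/26 -> H2 at depth 26
  lookup 102.224.244.0: bits 01100110111000001111010000 walk d0:-→d1:-→d2:-→d3:-→d4:-→d5:-→d6:-→d7:-→d8:-→d9:-→d10:-→d11:-→d12:H7→d13:-→d14:-→d15:-→d16:-→d17:-→d18:-→d19:-→d20:-→d21:-→d22:-→d23:-→d24:H2→d25:-→d26:H2 -> H2
  add 228.0.0.0/8 -> H7 at depth 8
  - 102.224.0.0/12 clear@12
  add 216.4.0.0/17 -> H6 at depth 17
  lookup 228.52.251.75: bits 11100100001101001111101101001011 walk d0:-→d1:-→d2:-→d3:-→d4:-→d5:-→d6:-→d7:-→d8:H7→d9:-→d10:-→d11:-→d12:-→d13:-→d14:-→d15:-→d16:-→d17:-→d18:-→d19:-→d20:-→d21:-→d22:-→d23:-→d24:H4→d25:-→d26:-→d27:-→d28:H4→d29:-→d30:-→d31:-→d32:H1 -> H1
  lookup 102.224.244.33: bits 01100110111000001111010000 walk d0:-→d1:-→d2:-→d3:-→d4:-→d5:-→d6:-→d7:-→d8:-→d9:-→d10:-→d11:-→d12:-→d13:-→d14:-→d15:-→d16:-→d17:-→d18:-→d19:-→d20:-→d21:-→d22:-→d23:-→d24:H2→d25:-→d26:H2 -> H2
  add 228.52.240.0/20 -> H7 at depth 20
  add 102.224.0.0/12 -> H7 at depth 12
  lookup 228.52.251.75: bits 11100100001101001111101101001011 walk d0:-→d1:-→d2:-→d3:-→d4:-→d5:-→d6:-→d7:-→d8:H7→d9:-→d10:-→d11:-→d12:-→d13:-→d14:-→d15:-→d16:-→d17:-→d18:-→d19:-→d20:H7→d21:-→d22:-→d23:-→d24:H4→d25:-→d26:-→d27:-→d28:H4→d29:-→d30:-→d31:-→d32:H1 -> H1
  - 216.0.0.0/8 clear@8
  add 168.0.0.0/8 -> H7 at depth 8
  add 102.224.0.0/16 -> H5 at depth 16
  lookup 102.224.244.0: bits 01100110111000001111010000 walk d0:-→d1:-→d2:-→d3:-→d4:-→d5:-→d6:-→d7:-→d8:-→d9:-→d10:-→d11:-→d12:H7→d13:-→d14:-→d15:-→d16:H5→d17:-→d18:-→d19:-→d20:-→d21:-→d22:-→d23:-→d24:H2→d25:-→d26:H2 -> H2
  add 102.224.244.0/24 -> H1 at depth 24
  add 216.0.0.0/12 -> H6 at depth 12
  add 216.0.0.0/8 -> H2 at depth 8
  lookup 102.224.7.146: bits 0110011011100000 walk d0:-→d1:-→d2:-→d3:-→d4:-→d5:-→d6:-→d7:-→d8:-→d9:-→d10:-→d11:-→d12:H7→d13:-→d14:-→d15:-→d16:H5 -> H5
  - 168.24.0.0/20 clear@20

== LOOKUPS ==
["H1","H1","H0","no-route","H1","H4","H2","H1","H2","H1","H2","H5"]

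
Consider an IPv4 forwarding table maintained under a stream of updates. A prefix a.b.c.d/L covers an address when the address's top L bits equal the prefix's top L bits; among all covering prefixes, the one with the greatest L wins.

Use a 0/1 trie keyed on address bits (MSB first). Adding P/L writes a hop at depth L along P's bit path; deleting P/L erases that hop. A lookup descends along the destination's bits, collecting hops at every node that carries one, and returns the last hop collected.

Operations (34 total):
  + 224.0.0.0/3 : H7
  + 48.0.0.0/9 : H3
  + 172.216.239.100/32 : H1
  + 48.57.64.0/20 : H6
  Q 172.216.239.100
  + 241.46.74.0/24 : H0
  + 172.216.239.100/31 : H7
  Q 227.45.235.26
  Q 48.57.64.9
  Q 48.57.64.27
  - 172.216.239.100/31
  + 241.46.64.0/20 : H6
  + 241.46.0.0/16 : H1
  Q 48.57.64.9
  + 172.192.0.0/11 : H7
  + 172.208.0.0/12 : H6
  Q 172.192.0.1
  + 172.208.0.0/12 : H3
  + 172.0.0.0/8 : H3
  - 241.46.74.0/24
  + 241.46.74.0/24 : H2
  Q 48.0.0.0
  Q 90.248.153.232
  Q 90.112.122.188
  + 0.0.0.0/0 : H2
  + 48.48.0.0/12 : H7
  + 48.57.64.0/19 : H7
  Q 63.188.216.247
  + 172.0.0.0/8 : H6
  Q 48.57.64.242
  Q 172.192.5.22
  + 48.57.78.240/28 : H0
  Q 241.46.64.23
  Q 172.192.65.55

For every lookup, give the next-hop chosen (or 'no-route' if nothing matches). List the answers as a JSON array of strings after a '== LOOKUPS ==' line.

Process each operation:
  add 224.0.0.0/3 -> H7 at depth 3
  add 48.0.0.0/9 -> H3 at depth 9
  add 172.216.239.100/32 -> H1 at depth 32
  add 48.57.64.0/20 -> H6 at depth 20
  lookup 172.216.239.100: bits 10101100110110001110111101100100 walk d0:-→d1:-→d2:-→d3:-→d4:-→d5:-→d6:-→d7:-→d8:-→d9:-→d10:-→d11:-→d12:-→d13:-→d14:-→d15:-→d16:-→d17:-→d18:-→d19:-→d20:-→d21:-→d22:-→d23:-→d24:-→d25:-→d26:-→d27:-→d28:-→d29:-→d30:-→d31:-→d32:H1 -> H1
  add 241.46.74.0/24 -> H0 at depth 24
  add 172.216.239.100/31 -> H7 at depth 31
  lookup 227.45.235.26: bits 111 walk d0:-→d1:-→d2:-→d3:H7 -> H7
  lookup 48.57.64.9: bits 00110000001110010100 walk d0:-→d1:-→d2:-→d3:-→d4:-→d5:-→d6:-→d7:-→d8:-→d9:H3→d10:-→d11:-→d12:-→d13:-→d14:-→d15:-→d16:-→d17:-→d18:-→d19:-→d20:H6 -> H6
  lookup 48.57.64.27: bits 00110000001110010100 walk d0:-→d1:-→d2:-→d3:-→d4:-→d5:-→d6:-→d7:-→d8:-→d9:H3→d10:-→d11:-→d12:-→d13:-→d14:-→d15:-→d16:-→d17:-→d18:-→d19:-→d20:H6 -> H6
  - 172.216.239.100/31 clear@31
  add 241.46.64.0/20 -> H6 at depth 20
  add 241.46.0.0/16 -> H1 at depth 16
  lookup 48.57.64.9: bits 00110000001110010100 walk d0:-→d1:-→d2:-→d3:-→d4:-→d5:-→d6:-→d7:-→d8:-→d9:H3→d10:-→d11:-→d12:-→d13:-→d14:-→d15:-→d16:-→d17:-→d18:-→d19:-→d20:H6 -> H6
  add 172.192.0.0/11 -> H7 at depth 11
  add 172.208.0.0/12 -> H6 at depth 12
  lookup 172.192.0.1: bits 10101100110 walk d0:-→d1:-→d2:-→d3:-→d4:-→d5:-→d6:-→d7:-→d8:-→d9:-→d10:-→d11:H7 -> H7
  add 172.208.0.0/12 -> H3 at depth 12
  add 172.0.0.0/8 -> H3 at depth 8
  - 241.46.74.0/24 clear@24
  add 241.46.74.0/24 -> H2 at depth 24
  lookup 48.0.0.0: bits 0011000000 walk d0:-→d1:-→d2:-→d3:-→d4:-→d5:-→d6:-→d7:-→d8:-→d9:H3→d10:- -> H3
  lookup 90.248.153.232: bits 0 walk d0:-→d1:- -> no-route
  lookup 90.112.122.188: bits 0 walk d0:-→d1:- -> no-route
  add 0.0.0.0/0 -> H2 at depth 0
  add 48.48.0.0/12 -> H7 at depth 12
  add 48.57.64.0/19 -> H7 at depth 19
  lookup 63.188.216.247: bits 0011 walk d0:H2→d1:-→d2:-→d3:-→d4:- -> H2
  add 172.0.0.0/8 -> H6 at depth 8
  lookup 48.57.64.242: bits 00110000001110010100 walk d0:H2→d1:-→d2:-→d3:-→d4:-→d5:-→d6:-→d7:-→d8:-→d9:H3→d10:-→d11:-→d12:H7→d13:-→d14:-→d15:-→d16:-→d17:-→d18:-→d19:H7→d20:H6 -> H6
  lookup 172.192.5.22: bits 10101100110 walk d0:H2→d1:-→d2:-→d3:-→d4:-→d5:-→d6:-→d7:-→d8:H6→d9:-→d10:-→d11:H7 -> H7
  add 48.57.78.240/28 -> H0 at depth 28
  lookup 241.46.64.23: bits 11110001001011100100 walk d0:H2→d1:-→d2:-→d3:H7→d4:-→d5:-→d6:-→d7:-→d8:-→d9:-→d10:-→d11:-→d12:-→d13:-→d14:-→d15:-→d16:H1→d17:-→d18:-→d19:-→d20:H6 -> H6
  lookup 172.192.65.55: bits 10101100110 walk d0:H2→d1:-→d2:-→d3:-→d4:-→d5:-→d6:-→d7:-→d8:H6→d9:-→d10:-→d11:H7 -> H7

== LOOKUPS ==
["H1","H7","H6","H6","H6","H7","H3","no-route","no-route","H2","H6","H7","H6","H7"]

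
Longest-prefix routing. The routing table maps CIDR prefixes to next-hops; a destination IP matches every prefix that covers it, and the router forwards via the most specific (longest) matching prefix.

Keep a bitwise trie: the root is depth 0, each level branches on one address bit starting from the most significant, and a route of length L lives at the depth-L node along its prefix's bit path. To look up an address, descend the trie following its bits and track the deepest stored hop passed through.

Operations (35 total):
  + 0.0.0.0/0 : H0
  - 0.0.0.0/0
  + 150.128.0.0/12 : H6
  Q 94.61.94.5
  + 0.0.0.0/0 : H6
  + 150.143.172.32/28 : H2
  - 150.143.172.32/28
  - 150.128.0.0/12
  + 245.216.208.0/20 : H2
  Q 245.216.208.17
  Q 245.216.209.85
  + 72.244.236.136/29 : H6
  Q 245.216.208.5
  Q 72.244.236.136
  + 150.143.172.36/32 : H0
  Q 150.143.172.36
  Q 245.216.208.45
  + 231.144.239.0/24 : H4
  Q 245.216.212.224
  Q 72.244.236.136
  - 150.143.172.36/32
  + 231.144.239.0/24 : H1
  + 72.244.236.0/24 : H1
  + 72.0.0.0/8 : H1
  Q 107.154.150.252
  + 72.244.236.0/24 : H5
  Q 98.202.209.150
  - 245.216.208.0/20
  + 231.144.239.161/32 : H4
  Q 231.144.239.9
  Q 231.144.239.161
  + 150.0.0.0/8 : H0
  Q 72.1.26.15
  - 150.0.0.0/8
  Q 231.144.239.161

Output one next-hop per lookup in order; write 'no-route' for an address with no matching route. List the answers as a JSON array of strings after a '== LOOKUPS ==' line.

Process each operation:
  + 0.0.0.0/0 (H0) depth=0
  del 0.0.0.0/0 (clear depth 0)
  + 150.128.0.0/12 (H6) depth=12
  Q 94.61.94.5: descend ε ; hops seen [∅] ; pick no-route
  + 0.0.0.0/0 (H6) depth=0
  + 150.143.172.32/28 (H2) depth=28
  del 150.143.172.32/28 (clear depth 28)
  del 150.128.0.0/12 (clear depth 12)
  + 245.216.208.0/20 (H2) depth=20
  Q 245.216.208.17: descend 11110101110110001101 ; hops seen [H6,H2] ; pick H2
  Q 245.216.209.85: descend 11110101110110001101 ; hops seen [H6,H2] ; pick H2
  + 72.244.236.136/29 (H6) depth=29
  Q 245.216.208.5: descend 11110101110110001101 ; hops seen [H6,H2] ; pick H2
  Q 72.244.236.136: descend 01001000111101001110110010001 ; hops seen [H6,H6] ; pick H6
  + 150.143.172.36/32 (H0) depth=32
  Q 150.143.172.36: descend 10010110100011111010110000100100 ; hops seen [H6,H0] ; pick H0
  Q 245.216.208.45: descend 11110101110110001101 ; hops seen [H6,H2] ; pick H2
  + 231.144.239.0/24 (H4) depth=24
  Q 245.216.212.224: descend 11110101110110001101 ; hops seen [H6,H2] ; pick H2
  Q 72.244.236.136: descend 01001000111101001110110010001 ; hops seen [H6,H6] ; pick H6
  del 150.143.172.36/32 (clear depth 32)
  + 231.144.239.0/24 (H1) depth=24
  + 72.244.236.0/24 (H1) depth=24
  + 72.0.0.0/8 (H1) depth=8
  Q 107.154.150.252: descend 01 ; hops seen [H6] ; pick H6
  + 72.244.236.0/24 (H5) depth=24
  Q 98.202.209.150: descend 01 ; hops seen [H6] ; pick H6
  del 245.216.208.0/20 (clear depth 20)
  + 231.144.239.161/32 (H4) depth=32
  Q 231.144.239.9: descend 111001111001000011101111 ; hops seen [H6,H1] ; pick H1
  Q 231.144.239.161: descend 11100111100100001110111110100001 ; hops seen [H6,H1,H4] ; pick H4
  + 150.0.0.0/8 (H0) depth=8
  Q 72.1.26.15: descend 01001000 ; hops seen [H6,H1] ; pick H1
  del 150.0.0.0/8 (clear depth 8)
  Q 231.144.239.161: descend 11100111100100001110111110100001 ; hops seen [H6,H1,H4] ; pick H4

== LOOKUPS ==
["no-route","H2","H2","H2","H6","H0","H2","H2","H6","H6","H6","H1","H4","H1","H4"]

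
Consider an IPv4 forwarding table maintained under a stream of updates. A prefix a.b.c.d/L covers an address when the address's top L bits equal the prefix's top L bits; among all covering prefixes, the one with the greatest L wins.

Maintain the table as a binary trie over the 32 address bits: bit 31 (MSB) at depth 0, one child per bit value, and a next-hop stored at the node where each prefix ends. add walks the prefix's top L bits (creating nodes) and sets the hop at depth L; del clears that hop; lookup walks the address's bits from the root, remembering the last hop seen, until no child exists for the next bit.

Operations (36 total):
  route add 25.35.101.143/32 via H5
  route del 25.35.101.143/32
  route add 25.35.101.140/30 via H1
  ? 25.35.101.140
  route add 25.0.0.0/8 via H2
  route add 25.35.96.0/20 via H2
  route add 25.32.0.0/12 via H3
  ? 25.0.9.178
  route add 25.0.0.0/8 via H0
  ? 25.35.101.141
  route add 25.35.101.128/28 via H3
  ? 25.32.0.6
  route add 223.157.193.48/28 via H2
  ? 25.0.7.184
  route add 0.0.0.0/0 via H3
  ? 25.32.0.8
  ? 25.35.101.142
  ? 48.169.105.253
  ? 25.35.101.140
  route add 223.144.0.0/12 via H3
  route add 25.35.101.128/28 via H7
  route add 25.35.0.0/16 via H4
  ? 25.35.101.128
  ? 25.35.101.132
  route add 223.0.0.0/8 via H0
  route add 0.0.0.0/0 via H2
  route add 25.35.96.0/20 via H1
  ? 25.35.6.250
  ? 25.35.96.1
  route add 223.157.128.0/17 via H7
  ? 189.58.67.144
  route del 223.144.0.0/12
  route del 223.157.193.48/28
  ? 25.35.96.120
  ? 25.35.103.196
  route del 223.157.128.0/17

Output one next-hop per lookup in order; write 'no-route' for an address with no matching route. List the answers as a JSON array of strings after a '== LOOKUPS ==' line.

Apply in order:
  add 25.35.101.143/32 -> H5 at depth 32
  - 25.35.101.143/32 clear@32
  add 25.35.101.140/30 -> H1 at depth 30
  ? 25.35.101.140  path d0:-→d1:-→d2:-→d3:-→d4:-→d5:-→d6:-→d7:-→d8:-→d9:-→d10:-→d11:-→d12:-→d13:-→d14:-→d15:-→d16:-→d17:-→d18:-→d19:-→d20:-→d21:-→d22:-→d23:-→d24:-→d25:-→d26:-→d27:-→d28:-→d29:-→d30:H1  best=H1
  add 25.0.0.0/8 -> H2 at depth 8
  add 25.35.96.0/20 -> H2 at depth 20
  add 25.32.0.0/12 -> H3 at depth 12
  ? 25.0.9.178  path d0:-→d1:-→d2:-→d3:-→d4:-→d5:-→d6:-→d7:-→d8:H2→d9:-→d10:-  best=H2
  add 25.0.0.0/8 -> H0 at depth 8
  ? 25.35.101.141  path d0:-→d1:-→d2:-→d3:-→d4:-→d5:-→d6:-→d7:-→d8:H0→d9:-→d10:-→d11:-→d12:H3→d13:-→d14:-→d15:-→d16:-→d17:-→d18:-→d19:-→d20:H2→d21:-→d22:-→d23:-→d24:-→d25:-→d26:-→d27:-→d28:-→d29:-→d30:H1  best=H1
  add 25.35.101.128/28 -> H3 at depth 28
  ? 25.32.0.6  path d0:-→d1:-→d2:-→d3:-→d4:-→d5:-→d6:-→d7:-→d8:H0→d9:-→d10:-→d11:-→d12:H3→d13:-→d14:-  best=H3
  add 223.157.193.48/28 -> H2 at depth 28
  ? 25.0.7.184  path d0:-→d1:-→d2:-→d3:-→d4:-→d5:-→d6:-→d7:-→d8:H0→d9:-→d10:-  best=H0
  add 0.0.0.0/0 -> H3 at depth 0
  ? 25.32.0.8  path d0:H3→d1:-→d2:-→d3:-→d4:-→d5:-→d6:-→d7:-→d8:H0→d9:-→d10:-→d11:-→d12:H3→d13:-→d14:-  best=H3
  ? 25.35.101.142  path d0:H3→d1:-→d2:-→d3:-→d4:-→d5:-→d6:-→d7:-→d8:H0→d9:-→d10:-→d11:-→d12:H3→d13:-→d14:-→d15:-→d16:-→d17:-→d18:-→d19:-→d20:H2→d21:-→d22:-→d23:-→d24:-→d25:-→d26:-→d27:-→d28:H3→d29:-→d30:H1→d31:-  best=H1
  ? 48.169.105.253  path d0:H3→d1:-→d2:-  best=H3
  ? 25.35.101.140  path d0:H3→d1:-→d2:-→d3:-→d4:-→d5:-→d6:-→d7:-→d8:H0→d9:-→d10:-→d11:-→d12:H3→d13:-→d14:-→d15:-→d16:-→d17:-→d18:-→d19:-→d20:H2→d21:-→d22:-→d23:-→d24:-→d25:-→d26:-→d27:-→d28:H3→d29:-→d30:H1  best=H1
  add 223.144.0.0/12 -> H3 at depth 12
  add 25.35.101.128/28 -> H7 at depth 28
  add 25.35.0.0/16 -> H4 at depth 16
  ? 25.35.101.128  path d0:H3→d1:-→d2:-→d3:-→d4:-→d5:-→d6:-→d7:-→d8:H0→d9:-→d10:-→d11:-→d12:H3→d13:-→d14:-→d15:-→d16:H4→d17:-→d18:-→d19:-→d20:H2→d21:-→d22:-→d23:-→d24:-→d25:-→d26:-→d27:-→d28:H7  best=H7
  ? 25.35.101.132  path d0:H3→d1:-→d2:-→d3:-→d4:-→d5:-→d6:-→d7:-→d8:H0→d9:-→d10:-→d11:-→d12:H3→d13:-→d14:-→d15:-→d16:H4→d17:-→d18:-→d19:-→d20:H2→d21:-→d22:-→d23:-→d24:-→d25:-→d26:-→d27:-→d28:H7  best=H7
  add 223.0.0.0/8 -> H0 at depth 8
  add 0.0.0.0/0 -> H2 at depth 0
  add 25.35.96.0/20 -> H1 at depth 20
  ? 25.35.6.250  path d0:H2→d1:-→d2:-→d3:-→d4:-→d5:-→d6:-→d7:-→d8:H0→d9:-→d10:-→d11:-→d12:H3→d13:-→d14:-→d15:-→d16:H4→d17:-  best=H4
  ? 25.35.96.1  path d0:H2→d1:-→d2:-→d3:-→d4:-→d5:-→d6:-→d7:-→d8:H0→d9:-→d10:-→d11:-→d12:H3→d13:-→d14:-→d15:-→d16:H4→d17:-→d18:-→d19:-→d20:H1→d21:-  best=H1
  add 223.157.128.0/17 -> H7 at depth 17
  ? 189.58.67.144  path d0:H2→d1:-  best=H2
  - 223.144.0.0/12 clear@12
  - 223.157.193.48/28 clear@28
  ? 25.35.96.120  path d0:H2→d1:-→d2:-→d3:-→d4:-→d5:-→d6:-→d7:-→d8:H0→d9:-→d10:-→d11:-→d12:H3→d13:-→d14:-→d15:-→d16:H4→d17:-→d18:-→d19:-→d20:H1→d21:-  best=H1
  ? 25.35.103.196  path d0:H2→d1:-→d2:-→d3:-→d4:-→d5:-→d6:-→d7:-→d8:H0→d9:-→d10:-→d11:-→d12:H3→d13:-→d14:-→d15:-→d16:H4→d17:-→d18:-→d19:-→d20:H1→d21:-→d22:-  best=H1
  - 223.157.128.0/17 clear@17

== LOOKUPS ==
["H1","H2","H1","H3","H0","H3","H1","H3","H1","H7","H7","H4","H1","H2","H1","H1"]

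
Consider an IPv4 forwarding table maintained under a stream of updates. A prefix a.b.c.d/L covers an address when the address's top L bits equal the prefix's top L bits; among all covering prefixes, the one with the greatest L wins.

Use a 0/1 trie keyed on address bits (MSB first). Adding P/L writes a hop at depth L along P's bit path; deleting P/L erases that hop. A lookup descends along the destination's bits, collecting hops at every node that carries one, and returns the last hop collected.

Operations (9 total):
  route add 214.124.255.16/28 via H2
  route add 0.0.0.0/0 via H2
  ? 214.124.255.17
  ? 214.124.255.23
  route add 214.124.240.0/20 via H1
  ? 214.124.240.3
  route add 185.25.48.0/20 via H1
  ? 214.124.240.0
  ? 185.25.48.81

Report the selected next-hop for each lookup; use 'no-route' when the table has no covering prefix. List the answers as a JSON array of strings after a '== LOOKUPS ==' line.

Apply in order:
  add 214.124.255.16/28 -> H2 at depth 28
  add 0.0.0.0/0 -> H2 at depth 0
  Q 214.124.255.17: descend 1101011001111100111111110001 ; hops seen [H2,H2] ; pick H2
  Q 214.124.255.23: descend 1101011001111100111111110001 ; hops seen [H2,H2] ; pick H2
  add 214.124.240.0/20 -> H1 at depth 20
  Q 214.124.240.3: descend 11010110011111001111 ; hops seen [H2,H1] ; pick H1
  add 185.25.48.0/20 -> H1 at depth 20
  Q 214.124.240.0: descend 11010110011111001111 ; hops seen [H2,H1] ; pick H1
  Q 185.25.48.81: descend 10111001000110010011 ; hops seen [H2,H1] ; pick H1

== LOOKUPS ==
["H2","H2","H1","H1","H1"]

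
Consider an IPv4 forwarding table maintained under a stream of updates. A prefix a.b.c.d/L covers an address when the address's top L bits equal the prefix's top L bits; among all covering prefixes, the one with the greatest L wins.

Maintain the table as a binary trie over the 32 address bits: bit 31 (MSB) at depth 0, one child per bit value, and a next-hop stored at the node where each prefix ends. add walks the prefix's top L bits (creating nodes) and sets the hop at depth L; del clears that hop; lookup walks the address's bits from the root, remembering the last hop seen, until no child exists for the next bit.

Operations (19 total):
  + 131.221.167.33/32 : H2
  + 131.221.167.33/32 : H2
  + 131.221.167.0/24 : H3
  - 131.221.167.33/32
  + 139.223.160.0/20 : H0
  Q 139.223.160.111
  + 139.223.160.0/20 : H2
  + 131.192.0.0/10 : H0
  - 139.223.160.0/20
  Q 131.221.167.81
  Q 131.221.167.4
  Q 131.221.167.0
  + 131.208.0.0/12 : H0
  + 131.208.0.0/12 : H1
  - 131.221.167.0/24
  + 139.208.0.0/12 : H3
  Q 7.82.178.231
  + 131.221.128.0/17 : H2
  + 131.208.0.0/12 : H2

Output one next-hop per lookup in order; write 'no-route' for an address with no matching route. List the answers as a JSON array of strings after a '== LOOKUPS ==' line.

Apply in order:
  + 131.221.167.33/32 (H2) depth=32
  + 131.221.167.33/32 (H2) depth=32
  + 131.221.167.0/24 (H3) depth=24
  del 131.221.167.33/32 (clear depth 32)
  + 139.223.160.0/20 (H0) depth=20
  Q 139.223.160.111: descend 10001011110111111010 ; hops seen [H0] ; pick H0
  + 139.223.160.0/20 (H2) depth=20
  + 131.192.0.0/10 (H0) depth=10
  del 139.223.160.0/20 (clear depth 20)
  Q 131.221.167.81: descend 1000001111011101101001110 ; hops seen [H0,H3] ; pick H3
  Q 131.221.167.4: descend 10000011110111011010011100 ; hops seen [H0,H3] ; pick H3
  Q 131.221.167.0: descend 10000011110111011010011100 ; hops seen [H0,H3] ; pick H3
  + 131.208.0.0/12 (H0) depth=12
  + 131.208.0.0/12 (H1) depth=12
  del 131.221.167.0/24 (clear depth 24)
  + 139.208.0.0/12 (H3) depth=12
  Q 7.82.178.231: descend ε ; hops seen [∅] ; pick no-route
  + 131.221.128.0/17 (H2) depth=17
  + 131.208.0.0/12 (H2) depth=12

== LOOKUPS ==
["H0","H3","H3","H3","no-route"]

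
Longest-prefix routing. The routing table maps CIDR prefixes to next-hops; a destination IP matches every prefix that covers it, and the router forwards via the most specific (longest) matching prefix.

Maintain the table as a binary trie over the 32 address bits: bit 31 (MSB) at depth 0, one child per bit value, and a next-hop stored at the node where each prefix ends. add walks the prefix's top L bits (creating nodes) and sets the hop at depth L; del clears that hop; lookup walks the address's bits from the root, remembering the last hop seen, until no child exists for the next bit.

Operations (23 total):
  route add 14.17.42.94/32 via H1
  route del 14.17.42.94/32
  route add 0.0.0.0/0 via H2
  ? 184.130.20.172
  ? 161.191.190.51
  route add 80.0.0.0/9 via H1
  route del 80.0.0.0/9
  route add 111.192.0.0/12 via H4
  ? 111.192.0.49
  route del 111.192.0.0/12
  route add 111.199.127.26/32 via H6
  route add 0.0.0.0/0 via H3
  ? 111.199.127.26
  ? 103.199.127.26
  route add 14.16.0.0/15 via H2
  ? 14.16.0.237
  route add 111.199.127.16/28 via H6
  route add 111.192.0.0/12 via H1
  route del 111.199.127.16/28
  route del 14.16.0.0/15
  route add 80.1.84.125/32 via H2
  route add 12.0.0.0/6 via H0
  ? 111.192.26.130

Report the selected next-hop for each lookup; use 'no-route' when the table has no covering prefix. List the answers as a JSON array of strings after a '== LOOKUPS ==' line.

Trace:
  add 14.17.42.94/32 -> H1 at depth 32
  - 14.17.42.94/32 clear@32
  add 0.0.0.0/0 -> H2 at depth 0
  ? 184.130.20.172  path d0:H2  best=H2
  ? 161.191.190.51  path d0:H2  best=H2
  add 80.0.0.0/9 -> H1 at depth 9
  - 80.0.0.0/9 clear@9
  add 111.192.0.0/12 -> H4 at depth 12
  ? 111.192.0.49  path d0:H2→d1:-→d2:-→d3:-→d4:-→d5:-→d6:-→d7:-→d8:-→d9:-→d10:-→d11:-→d12:H4  best=H4
  - 111.192.0.0/12 clear@12
  add 111.199.127.26/32 -> H6 at depth 32
  add 0.0.0.0/0 -> H3 at depth 0
  ? 111.199.127.26  path d0:H3→d1:-→d2:-→d3:-→d4:-→d5:-→d6:-→d7:-→d8:-→d9:-→d10:-→d11:-→d12:-→d13:-→d14:-→d15:-→d16:-→d17:-→d18:-→d19:-→d20:-→d21:-→d22:-→d23:-→d24:-→d25:-→d26:-→d27:-→d28:-→d29:-→d30:-→d31:-→d32:H6  best=H6
  ? 103.199.127.26  path d0:H3→d1:-→d2:-→d3:-→d4:-  best=H3
  add 14.16.0.0/15 -> H2 at depth 15
  ? 14.16.0.237  path d0:H3→d1:-→d2:-→d3:-→d4:-→d5:-→d6:-→d7:-→d8:-→d9:-→d10:-→d11:-→d12:-→d13:-→d14:-→d15:H2  best=H2
  add 111.199.127.16/28 -> H6 at depth 28
  add 111.192.0.0/12 -> H1 at depth 12
  - 111.199.127.16/28 clear@28
  - 14.16.0.0/15 clear@15
  add 80.1.84.125/32 -> H2 at depth 32
  add 12.0.0.0/6 -> H0 at depth 6
  ? 111.192.26.130  path d0:H3→d1:-→d2:-→d3:-→d4:-→d5:-→d6:-→d7:-→d8:-→d9:-→d10:-→d11:-→d12:H1→d13:-  best=H1

== LOOKUPS ==
["H2","H2","H4","H6","H3","H2","H1"]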